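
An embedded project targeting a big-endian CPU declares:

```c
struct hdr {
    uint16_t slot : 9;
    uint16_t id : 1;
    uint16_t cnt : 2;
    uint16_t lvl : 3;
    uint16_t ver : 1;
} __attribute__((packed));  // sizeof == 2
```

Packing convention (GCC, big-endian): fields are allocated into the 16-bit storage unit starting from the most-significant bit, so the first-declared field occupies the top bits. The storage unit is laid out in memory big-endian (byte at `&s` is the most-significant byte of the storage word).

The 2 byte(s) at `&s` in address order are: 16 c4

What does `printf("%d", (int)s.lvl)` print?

2

[0]=0x16 [1]=0xc4 (big-endian) → word 0x16c4
slot:9 @ bit 7 → (0x16c4>>7)&0x1ff = 0x2d
id:1 @ bit 6 → (0x16c4>>6)&0x1 = 0x1
cnt:2 @ bit 4 → (0x16c4>>4)&0x3 = 0x0
lvl:3 @ bit 1 → (0x16c4>>1)&0x7 = 0x2  ←
ver:1 @ bit 0 → (0x16c4>>0)&0x1 = 0x0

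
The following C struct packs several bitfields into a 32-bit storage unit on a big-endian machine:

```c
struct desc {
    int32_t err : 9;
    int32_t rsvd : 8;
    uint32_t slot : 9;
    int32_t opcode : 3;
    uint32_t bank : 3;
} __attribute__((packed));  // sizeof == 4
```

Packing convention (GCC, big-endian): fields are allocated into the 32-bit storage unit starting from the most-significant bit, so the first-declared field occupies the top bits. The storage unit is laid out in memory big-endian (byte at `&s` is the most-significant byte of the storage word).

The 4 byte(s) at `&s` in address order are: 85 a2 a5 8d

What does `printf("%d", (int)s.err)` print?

-245

[0]=0x85 [1]=0xa2 [2]=0xa5 [3]=0x8d (big-endian) → word 0x85a2a58d
err [23+:9] = (word>>23) & 0x1ff = 267  ←
rsvd [15+:8] = (word>>15) & 0xff = 69
slot [6+:9] = (word>>6) & 0x1ff = 150
opcode [3+:3] = (word>>3) & 0x7 = 1
bank [0+:3] = (word>>0) & 0x7 = 5
err signed 9b, MSB=1: 267 - 512 = -245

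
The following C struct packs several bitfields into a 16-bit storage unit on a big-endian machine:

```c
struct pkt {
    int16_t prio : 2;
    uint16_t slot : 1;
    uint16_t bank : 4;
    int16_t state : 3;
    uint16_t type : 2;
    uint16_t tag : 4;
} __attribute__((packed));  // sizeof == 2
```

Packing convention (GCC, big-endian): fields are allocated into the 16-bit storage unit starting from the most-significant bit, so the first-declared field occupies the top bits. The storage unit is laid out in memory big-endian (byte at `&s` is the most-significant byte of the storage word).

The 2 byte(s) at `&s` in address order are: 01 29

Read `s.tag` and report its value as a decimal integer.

[0]=0x01 [1]=0x29 (big-endian) → word 0x0129
prio:2 @ bit 14 → (0x0129>>14)&0x3 = 0x0
slot:1 @ bit 13 → (0x0129>>13)&0x1 = 0x0
bank:4 @ bit 9 → (0x0129>>9)&0xf = 0x0
state:3 @ bit 6 → (0x0129>>6)&0x7 = 0x4
type:2 @ bit 4 → (0x0129>>4)&0x3 = 0x2
tag:4 @ bit 0 → (0x0129>>0)&0xf = 0x9  ←

9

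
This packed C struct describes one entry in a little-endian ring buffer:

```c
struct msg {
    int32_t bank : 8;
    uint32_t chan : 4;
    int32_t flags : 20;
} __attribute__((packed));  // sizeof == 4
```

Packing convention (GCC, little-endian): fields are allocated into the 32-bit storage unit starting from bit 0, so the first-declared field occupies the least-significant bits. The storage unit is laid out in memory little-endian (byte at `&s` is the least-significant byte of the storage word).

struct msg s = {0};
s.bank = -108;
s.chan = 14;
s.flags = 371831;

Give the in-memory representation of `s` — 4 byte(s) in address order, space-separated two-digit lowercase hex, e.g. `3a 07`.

bank:8 = -108 → 0x94 << 0 → word 0x00000094
chan:4 = 14 → 0xe << 8 → word 0x00000e94
flags:20 = 371831 → 0x5ac77 << 12 → word 0x5ac77e94
word = 0x5ac77e94 → little-endian bytes:
  [0]=0x94  [1]=0x7e  [2]=0xc7  [3]=0x5a

94 7e c7 5a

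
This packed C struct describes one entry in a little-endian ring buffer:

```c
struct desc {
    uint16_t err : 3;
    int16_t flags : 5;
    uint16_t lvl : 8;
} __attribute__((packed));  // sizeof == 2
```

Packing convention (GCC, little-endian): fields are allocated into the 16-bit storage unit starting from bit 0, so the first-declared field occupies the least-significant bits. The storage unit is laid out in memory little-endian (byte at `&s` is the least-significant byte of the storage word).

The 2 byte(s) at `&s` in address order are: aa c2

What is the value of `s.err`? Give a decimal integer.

2

[0]=0xaa [1]=0xc2 (little-endian) → word 0xc2aa
err:3 @ bit 0 → (0xc2aa>>0)&0x7 = 0x2  ←
flags:5 @ bit 3 → (0xc2aa>>3)&0x1f = 0x15
lvl:8 @ bit 8 → (0xc2aa>>8)&0xff = 0xc2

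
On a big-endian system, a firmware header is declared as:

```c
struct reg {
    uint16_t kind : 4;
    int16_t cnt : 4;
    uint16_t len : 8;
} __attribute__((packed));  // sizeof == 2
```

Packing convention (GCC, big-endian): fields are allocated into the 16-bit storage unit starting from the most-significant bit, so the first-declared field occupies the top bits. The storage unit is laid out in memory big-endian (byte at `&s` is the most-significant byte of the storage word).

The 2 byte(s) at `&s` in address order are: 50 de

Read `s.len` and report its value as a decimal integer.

222

[0]=0x50 [1]=0xde (big-endian) → word 0x50de
kind [12+:4] = (word>>12) & 0xf = 5
cnt [8+:4] = (word>>8) & 0xf = 0
len [0+:8] = (word>>0) & 0xff = 222  ←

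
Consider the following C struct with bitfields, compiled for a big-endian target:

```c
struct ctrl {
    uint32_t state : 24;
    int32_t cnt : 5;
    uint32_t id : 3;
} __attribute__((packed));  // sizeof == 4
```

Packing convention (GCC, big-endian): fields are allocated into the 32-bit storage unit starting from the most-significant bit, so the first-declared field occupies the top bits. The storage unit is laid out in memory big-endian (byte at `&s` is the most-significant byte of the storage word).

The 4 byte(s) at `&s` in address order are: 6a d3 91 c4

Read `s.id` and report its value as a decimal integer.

4

[0]=0x6a [1]=0xd3 [2]=0x91 [3]=0xc4 (big-endian) → word 0x6ad391c4
state [8+:24] = (word>>8) & 0xffffff = 7000977
cnt [3+:5] = (word>>3) & 0x1f = 24
id [0+:3] = (word>>0) & 0x7 = 4  ←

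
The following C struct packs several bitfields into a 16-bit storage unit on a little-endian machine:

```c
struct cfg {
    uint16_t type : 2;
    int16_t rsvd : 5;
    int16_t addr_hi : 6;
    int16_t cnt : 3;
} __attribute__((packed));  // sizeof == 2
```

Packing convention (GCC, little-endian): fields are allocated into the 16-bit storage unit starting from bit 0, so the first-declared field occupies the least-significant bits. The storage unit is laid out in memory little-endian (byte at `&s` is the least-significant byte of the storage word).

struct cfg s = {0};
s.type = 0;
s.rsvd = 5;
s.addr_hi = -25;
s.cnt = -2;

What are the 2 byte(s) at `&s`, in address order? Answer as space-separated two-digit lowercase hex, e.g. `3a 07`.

94 d3

type (2b) val=0 bits=0x0 at bit 0: 0x0000
rsvd (5b) val=5 bits=0x5 at bit 2: 0x0014
addr_hi (6b) val=-25 bits=0x27 at bit 7: 0x1394
cnt (3b) val=-2 bits=0x6 at bit 13: 0xd394
word = 0xd394 → little-endian bytes:
  [0]=0x94  [1]=0xd3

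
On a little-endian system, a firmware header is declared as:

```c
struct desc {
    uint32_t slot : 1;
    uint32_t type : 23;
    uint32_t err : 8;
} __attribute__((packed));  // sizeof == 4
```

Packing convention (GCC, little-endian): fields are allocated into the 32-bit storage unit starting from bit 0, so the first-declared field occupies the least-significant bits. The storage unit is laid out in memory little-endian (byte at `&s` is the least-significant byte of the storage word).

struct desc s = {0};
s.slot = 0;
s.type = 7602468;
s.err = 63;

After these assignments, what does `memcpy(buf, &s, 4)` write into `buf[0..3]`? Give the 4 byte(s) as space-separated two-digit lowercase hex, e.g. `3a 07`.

48 02 e8 3f

slot (1b) val=0 bits=0x0 at bit 0: 0x00000000
type (23b) val=7602468 bits=0x740124 at bit 1: 0x00e80248
err (8b) val=63 bits=0x3f at bit 24: 0x3fe80248
word = 0x3fe80248 → little-endian bytes:
  [0]=0x48  [1]=0x02  [2]=0xe8  [3]=0x3f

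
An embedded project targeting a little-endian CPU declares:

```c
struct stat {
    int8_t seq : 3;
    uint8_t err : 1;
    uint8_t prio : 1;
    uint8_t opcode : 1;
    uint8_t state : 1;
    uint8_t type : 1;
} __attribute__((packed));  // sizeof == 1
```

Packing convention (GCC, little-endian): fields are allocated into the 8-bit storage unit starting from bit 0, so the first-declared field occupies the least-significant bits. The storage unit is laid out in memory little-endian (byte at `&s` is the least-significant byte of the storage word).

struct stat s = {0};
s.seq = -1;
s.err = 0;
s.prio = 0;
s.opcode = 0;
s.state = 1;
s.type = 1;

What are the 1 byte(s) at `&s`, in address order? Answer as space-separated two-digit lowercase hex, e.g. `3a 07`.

[0+:3] seq=-1 & 0x7 = 0x7; word=0x07
[3+:1] err=0 & 0x1 = 0x0; word=0x07
[4+:1] prio=0 & 0x1 = 0x0; word=0x07
[5+:1] opcode=0 & 0x1 = 0x0; word=0x07
[6+:1] state=1 & 0x1 = 0x1; word=0x47
[7+:1] type=1 & 0x1 = 0x1; word=0xc7
word = 0xc7 → little-endian bytes:
  [0]=0xc7

c7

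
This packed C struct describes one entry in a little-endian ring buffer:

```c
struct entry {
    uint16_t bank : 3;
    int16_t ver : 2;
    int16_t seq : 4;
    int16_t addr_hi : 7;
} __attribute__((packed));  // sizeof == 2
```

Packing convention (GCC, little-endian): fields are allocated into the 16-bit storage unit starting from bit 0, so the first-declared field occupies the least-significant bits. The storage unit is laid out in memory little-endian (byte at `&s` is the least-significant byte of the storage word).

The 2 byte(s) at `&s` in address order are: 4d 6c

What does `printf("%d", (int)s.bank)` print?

[0]=0x4d [1]=0x6c (little-endian) → word 0x6c4d
bank [0+:3] = (word>>0) & 0x7 = 5  ←
ver [3+:2] = (word>>3) & 0x3 = 1
seq [5+:4] = (word>>5) & 0xf = 2
addr_hi [9+:7] = (word>>9) & 0x7f = 54

5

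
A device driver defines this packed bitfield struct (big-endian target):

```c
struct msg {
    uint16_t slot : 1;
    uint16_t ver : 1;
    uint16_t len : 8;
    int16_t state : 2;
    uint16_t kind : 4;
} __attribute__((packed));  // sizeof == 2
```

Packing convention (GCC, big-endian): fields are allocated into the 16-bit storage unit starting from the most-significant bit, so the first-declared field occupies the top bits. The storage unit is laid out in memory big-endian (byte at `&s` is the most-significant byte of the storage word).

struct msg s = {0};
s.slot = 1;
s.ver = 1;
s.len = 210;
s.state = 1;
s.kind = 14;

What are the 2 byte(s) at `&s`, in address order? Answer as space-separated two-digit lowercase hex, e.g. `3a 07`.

slot:1 = 1 → 0x1 << 15 → word 0x8000
ver:1 = 1 → 0x1 << 14 → word 0xc000
len:8 = 210 → 0xd2 << 6 → word 0xf480
state:2 = 1 → 0x1 << 4 → word 0xf490
kind:4 = 14 → 0xe << 0 → word 0xf49e
word = 0xf49e → big-endian bytes:
  [0]=0xf4  [1]=0x9e

f4 9e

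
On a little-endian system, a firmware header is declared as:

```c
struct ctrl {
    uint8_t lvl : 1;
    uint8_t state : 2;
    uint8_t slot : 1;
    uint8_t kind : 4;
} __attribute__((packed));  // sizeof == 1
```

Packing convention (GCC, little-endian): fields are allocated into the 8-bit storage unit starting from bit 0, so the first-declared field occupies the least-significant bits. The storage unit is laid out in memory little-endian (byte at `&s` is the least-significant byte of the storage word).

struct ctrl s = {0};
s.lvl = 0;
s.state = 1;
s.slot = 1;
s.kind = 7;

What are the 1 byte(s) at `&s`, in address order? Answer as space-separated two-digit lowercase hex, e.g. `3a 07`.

lvl (1b) val=0 bits=0x0 at bit 0: 0x00
state (2b) val=1 bits=0x1 at bit 1: 0x02
slot (1b) val=1 bits=0x1 at bit 3: 0x0a
kind (4b) val=7 bits=0x7 at bit 4: 0x7a
word = 0x7a → little-endian bytes:
  [0]=0x7a

7a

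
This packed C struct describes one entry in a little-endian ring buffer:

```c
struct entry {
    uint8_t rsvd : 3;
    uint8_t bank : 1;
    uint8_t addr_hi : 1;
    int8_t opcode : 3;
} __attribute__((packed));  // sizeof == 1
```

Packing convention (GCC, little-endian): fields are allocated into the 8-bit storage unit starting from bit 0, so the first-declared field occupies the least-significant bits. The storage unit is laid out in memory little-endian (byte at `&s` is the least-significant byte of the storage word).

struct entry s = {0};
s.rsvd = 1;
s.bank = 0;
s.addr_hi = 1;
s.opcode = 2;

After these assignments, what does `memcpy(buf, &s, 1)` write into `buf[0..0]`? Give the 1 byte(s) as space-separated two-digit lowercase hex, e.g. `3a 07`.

rsvd:3 = 1 → 0x1 << 0 → word 0x01
bank:1 = 0 → 0x0 << 3 → word 0x01
addr_hi:1 = 1 → 0x1 << 4 → word 0x11
opcode:3 = 2 → 0x2 << 5 → word 0x51
word = 0x51 → little-endian bytes:
  [0]=0x51

51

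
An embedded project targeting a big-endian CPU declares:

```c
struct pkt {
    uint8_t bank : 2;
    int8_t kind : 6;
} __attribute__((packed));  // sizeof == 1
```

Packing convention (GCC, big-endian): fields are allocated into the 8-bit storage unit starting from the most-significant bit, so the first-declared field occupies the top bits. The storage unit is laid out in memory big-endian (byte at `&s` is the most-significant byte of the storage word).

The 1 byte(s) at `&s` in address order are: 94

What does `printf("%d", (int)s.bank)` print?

[0]=0x94 (big-endian) → word 0x94
bank:2 @ bit 6 → (0x94>>6)&0x3 = 0x2  ←
kind:6 @ bit 0 → (0x94>>0)&0x3f = 0x14

2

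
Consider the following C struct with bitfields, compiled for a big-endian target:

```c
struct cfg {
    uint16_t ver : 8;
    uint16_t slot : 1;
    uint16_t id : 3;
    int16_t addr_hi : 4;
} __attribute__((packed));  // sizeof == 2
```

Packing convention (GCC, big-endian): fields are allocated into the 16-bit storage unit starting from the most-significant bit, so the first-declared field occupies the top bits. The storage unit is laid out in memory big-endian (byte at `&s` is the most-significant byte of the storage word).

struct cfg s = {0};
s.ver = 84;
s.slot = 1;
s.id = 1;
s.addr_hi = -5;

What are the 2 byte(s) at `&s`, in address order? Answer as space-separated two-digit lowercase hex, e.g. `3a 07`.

[8+:8] ver=84 & 0xff = 0x54; word=0x5400
[7+:1] slot=1 & 0x1 = 0x1; word=0x5480
[4+:3] id=1 & 0x7 = 0x1; word=0x5490
[0+:4] addr_hi=-5 & 0xf = 0xb; word=0x549b
word = 0x549b → big-endian bytes:
  [0]=0x54  [1]=0x9b

54 9b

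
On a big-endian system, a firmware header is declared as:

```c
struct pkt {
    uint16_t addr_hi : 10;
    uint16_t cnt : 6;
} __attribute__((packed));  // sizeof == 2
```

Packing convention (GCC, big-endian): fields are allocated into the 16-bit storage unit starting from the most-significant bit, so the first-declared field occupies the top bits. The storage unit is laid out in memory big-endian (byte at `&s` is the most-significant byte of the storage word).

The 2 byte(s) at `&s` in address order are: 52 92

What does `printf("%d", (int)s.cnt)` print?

[0]=0x52 [1]=0x92 (big-endian) → word 0x5292
addr_hi [6+:10] = (word>>6) & 0x3ff = 330
cnt [0+:6] = (word>>0) & 0x3f = 18  ←

18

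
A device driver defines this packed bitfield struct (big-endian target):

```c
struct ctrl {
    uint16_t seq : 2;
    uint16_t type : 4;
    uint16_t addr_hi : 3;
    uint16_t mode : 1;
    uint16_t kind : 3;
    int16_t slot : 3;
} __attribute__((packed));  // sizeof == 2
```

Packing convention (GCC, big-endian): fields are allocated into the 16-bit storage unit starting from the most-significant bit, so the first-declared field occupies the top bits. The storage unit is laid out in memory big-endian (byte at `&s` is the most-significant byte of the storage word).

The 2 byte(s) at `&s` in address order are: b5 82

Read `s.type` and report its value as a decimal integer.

13

[0]=0xb5 [1]=0x82 (big-endian) → word 0xb582
seq [14+:2] = (word>>14) & 0x3 = 2
type [10+:4] = (word>>10) & 0xf = 13  ←
addr_hi [7+:3] = (word>>7) & 0x7 = 3
mode [6+:1] = (word>>6) & 0x1 = 0
kind [3+:3] = (word>>3) & 0x7 = 0
slot [0+:3] = (word>>0) & 0x7 = 2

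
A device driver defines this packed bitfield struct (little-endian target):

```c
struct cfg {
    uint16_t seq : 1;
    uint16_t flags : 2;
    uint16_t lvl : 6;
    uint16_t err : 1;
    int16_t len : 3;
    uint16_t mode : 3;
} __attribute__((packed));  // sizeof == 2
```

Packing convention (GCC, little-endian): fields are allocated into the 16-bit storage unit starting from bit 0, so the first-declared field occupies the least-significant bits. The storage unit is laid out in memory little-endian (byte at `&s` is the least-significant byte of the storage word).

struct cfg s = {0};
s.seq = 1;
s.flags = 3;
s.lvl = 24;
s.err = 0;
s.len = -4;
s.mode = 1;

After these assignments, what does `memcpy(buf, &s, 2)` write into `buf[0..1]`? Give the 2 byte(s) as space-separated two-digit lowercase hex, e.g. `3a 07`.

[0+:1] seq=1 & 0x1 = 0x1; word=0x0001
[1+:2] flags=3 & 0x3 = 0x3; word=0x0007
[3+:6] lvl=24 & 0x3f = 0x18; word=0x00c7
[9+:1] err=0 & 0x1 = 0x0; word=0x00c7
[10+:3] len=-4 & 0x7 = 0x4; word=0x10c7
[13+:3] mode=1 & 0x7 = 0x1; word=0x30c7
word = 0x30c7 → little-endian bytes:
  [0]=0xc7  [1]=0x30

c7 30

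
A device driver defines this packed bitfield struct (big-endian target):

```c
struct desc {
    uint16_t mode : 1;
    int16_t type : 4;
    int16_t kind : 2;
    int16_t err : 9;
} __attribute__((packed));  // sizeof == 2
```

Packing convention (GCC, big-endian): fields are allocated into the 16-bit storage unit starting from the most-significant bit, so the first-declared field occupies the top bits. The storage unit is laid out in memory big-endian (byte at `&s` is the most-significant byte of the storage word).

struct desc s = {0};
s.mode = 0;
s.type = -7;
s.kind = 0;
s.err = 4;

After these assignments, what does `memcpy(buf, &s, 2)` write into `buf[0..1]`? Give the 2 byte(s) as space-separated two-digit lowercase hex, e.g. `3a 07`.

[15+:1] mode=0 & 0x1 = 0x0; word=0x0000
[11+:4] type=-7 & 0xf = 0x9; word=0x4800
[9+:2] kind=0 & 0x3 = 0x0; word=0x4800
[0+:9] err=4 & 0x1ff = 0x4; word=0x4804
word = 0x4804 → big-endian bytes:
  [0]=0x48  [1]=0x04

48 04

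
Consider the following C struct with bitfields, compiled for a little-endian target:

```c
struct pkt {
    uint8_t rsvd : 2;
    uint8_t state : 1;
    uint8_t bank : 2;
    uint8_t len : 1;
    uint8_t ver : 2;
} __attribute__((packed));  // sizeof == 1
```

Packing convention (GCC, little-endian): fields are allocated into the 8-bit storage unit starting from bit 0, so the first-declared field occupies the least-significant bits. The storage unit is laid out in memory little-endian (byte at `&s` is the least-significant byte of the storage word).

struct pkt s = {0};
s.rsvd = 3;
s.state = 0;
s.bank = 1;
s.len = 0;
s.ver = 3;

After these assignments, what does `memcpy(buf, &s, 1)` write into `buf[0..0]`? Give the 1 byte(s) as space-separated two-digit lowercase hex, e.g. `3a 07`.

cb

rsvd (2b) val=3 bits=0x3 at bit 0: 0x03
state (1b) val=0 bits=0x0 at bit 2: 0x03
bank (2b) val=1 bits=0x1 at bit 3: 0x0b
len (1b) val=0 bits=0x0 at bit 5: 0x0b
ver (2b) val=3 bits=0x3 at bit 6: 0xcb
word = 0xcb → little-endian bytes:
  [0]=0xcb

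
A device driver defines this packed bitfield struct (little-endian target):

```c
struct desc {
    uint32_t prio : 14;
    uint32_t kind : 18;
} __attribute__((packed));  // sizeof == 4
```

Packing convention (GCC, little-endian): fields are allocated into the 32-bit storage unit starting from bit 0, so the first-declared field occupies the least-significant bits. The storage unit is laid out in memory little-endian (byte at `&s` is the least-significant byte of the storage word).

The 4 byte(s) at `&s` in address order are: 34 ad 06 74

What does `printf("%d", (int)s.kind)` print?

118810

[0]=0x34 [1]=0xad [2]=0x06 [3]=0x74 (little-endian) → word 0x7406ad34
prio:14 @ bit 0 → (0x7406ad34>>0)&0x3fff = 0x2d34
kind:18 @ bit 14 → (0x7406ad34>>14)&0x3ffff = 0x1d01a  ←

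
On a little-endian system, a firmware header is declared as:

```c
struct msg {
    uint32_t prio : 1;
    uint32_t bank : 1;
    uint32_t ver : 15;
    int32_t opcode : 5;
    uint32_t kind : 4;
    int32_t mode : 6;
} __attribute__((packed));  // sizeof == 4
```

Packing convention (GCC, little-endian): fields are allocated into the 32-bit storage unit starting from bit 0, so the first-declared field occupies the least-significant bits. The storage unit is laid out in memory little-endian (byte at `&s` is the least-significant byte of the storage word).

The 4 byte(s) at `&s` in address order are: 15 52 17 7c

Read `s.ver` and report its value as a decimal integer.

[0]=0x15 [1]=0x52 [2]=0x17 [3]=0x7c (little-endian) → word 0x7c175215
prio:1 @ bit 0 → (0x7c175215>>0)&0x1 = 0x1
bank:1 @ bit 1 → (0x7c175215>>1)&0x1 = 0x0
ver:15 @ bit 2 → (0x7c175215>>2)&0x7fff = 0x5485  ←
opcode:5 @ bit 17 → (0x7c175215>>17)&0x1f = 0xb
kind:4 @ bit 22 → (0x7c175215>>22)&0xf = 0x0
mode:6 @ bit 26 → (0x7c175215>>26)&0x3f = 0x1f

21637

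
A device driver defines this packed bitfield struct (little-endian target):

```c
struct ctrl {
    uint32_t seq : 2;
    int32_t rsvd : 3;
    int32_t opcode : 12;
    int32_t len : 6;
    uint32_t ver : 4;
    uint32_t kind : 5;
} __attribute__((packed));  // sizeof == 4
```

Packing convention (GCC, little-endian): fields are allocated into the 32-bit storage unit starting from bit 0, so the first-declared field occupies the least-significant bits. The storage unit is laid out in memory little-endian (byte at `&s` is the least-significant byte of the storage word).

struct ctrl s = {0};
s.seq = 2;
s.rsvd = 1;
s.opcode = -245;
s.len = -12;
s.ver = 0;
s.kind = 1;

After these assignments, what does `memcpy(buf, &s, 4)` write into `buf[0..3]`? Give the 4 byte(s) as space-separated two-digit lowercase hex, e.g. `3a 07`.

[0+:2] seq=2 & 0x3 = 0x2; word=0x00000002
[2+:3] rsvd=1 & 0x7 = 0x1; word=0x00000006
[5+:12] opcode=-245 & 0xfff = 0xf0b; word=0x0001e166
[17+:6] len=-12 & 0x3f = 0x34; word=0x0069e166
[23+:4] ver=0 & 0xf = 0x0; word=0x0069e166
[27+:5] kind=1 & 0x1f = 0x1; word=0x0869e166
word = 0x0869e166 → little-endian bytes:
  [0]=0x66  [1]=0xe1  [2]=0x69  [3]=0x08

66 e1 69 08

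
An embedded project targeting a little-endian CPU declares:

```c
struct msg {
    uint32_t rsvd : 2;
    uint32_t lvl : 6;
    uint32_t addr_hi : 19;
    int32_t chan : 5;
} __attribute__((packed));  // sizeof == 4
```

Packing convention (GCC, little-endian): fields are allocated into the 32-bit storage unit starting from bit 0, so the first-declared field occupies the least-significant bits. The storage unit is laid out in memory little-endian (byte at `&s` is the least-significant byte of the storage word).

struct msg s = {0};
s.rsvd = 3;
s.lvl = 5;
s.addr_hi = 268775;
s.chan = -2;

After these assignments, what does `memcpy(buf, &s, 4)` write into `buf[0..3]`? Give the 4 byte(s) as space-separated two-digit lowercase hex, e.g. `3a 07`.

17 e7 19 f4

rsvd:2 = 3 → 0x3 << 0 → word 0x00000003
lvl:6 = 5 → 0x5 << 2 → word 0x00000017
addr_hi:19 = 268775 → 0x419e7 << 8 → word 0x0419e717
chan:5 = -2 → 0x1e << 27 → word 0xf419e717
word = 0xf419e717 → little-endian bytes:
  [0]=0x17  [1]=0xe7  [2]=0x19  [3]=0xf4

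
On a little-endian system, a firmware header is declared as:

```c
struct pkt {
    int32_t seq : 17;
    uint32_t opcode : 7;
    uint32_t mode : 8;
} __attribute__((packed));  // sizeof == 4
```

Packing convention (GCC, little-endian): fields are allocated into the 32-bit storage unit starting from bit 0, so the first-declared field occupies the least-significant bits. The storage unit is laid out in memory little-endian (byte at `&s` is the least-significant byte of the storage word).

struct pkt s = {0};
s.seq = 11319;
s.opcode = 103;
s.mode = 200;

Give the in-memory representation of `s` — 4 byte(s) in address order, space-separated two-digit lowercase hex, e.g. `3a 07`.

seq (17b) val=11319 bits=0x2c37 at bit 0: 0x00002c37
opcode (7b) val=103 bits=0x67 at bit 17: 0x00ce2c37
mode (8b) val=200 bits=0xc8 at bit 24: 0xc8ce2c37
word = 0xc8ce2c37 → little-endian bytes:
  [0]=0x37  [1]=0x2c  [2]=0xce  [3]=0xc8

37 2c ce c8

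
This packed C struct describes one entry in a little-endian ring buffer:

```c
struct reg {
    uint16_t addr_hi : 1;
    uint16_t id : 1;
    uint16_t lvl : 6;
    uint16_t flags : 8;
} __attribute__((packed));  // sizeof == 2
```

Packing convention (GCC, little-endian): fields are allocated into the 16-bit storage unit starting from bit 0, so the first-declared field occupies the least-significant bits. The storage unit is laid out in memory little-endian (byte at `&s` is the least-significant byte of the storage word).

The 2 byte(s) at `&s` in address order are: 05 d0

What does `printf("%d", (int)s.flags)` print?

208

[0]=0x05 [1]=0xd0 (little-endian) → word 0xd005
addr_hi [0+:1] = (word>>0) & 0x1 = 1
id [1+:1] = (word>>1) & 0x1 = 0
lvl [2+:6] = (word>>2) & 0x3f = 1
flags [8+:8] = (word>>8) & 0xff = 208  ←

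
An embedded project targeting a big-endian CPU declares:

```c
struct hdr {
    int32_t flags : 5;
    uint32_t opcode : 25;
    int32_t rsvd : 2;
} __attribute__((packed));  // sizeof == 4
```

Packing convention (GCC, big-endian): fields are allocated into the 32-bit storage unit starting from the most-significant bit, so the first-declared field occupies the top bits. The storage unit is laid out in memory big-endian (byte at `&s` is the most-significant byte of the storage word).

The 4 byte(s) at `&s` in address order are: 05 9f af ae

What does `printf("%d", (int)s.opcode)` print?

23587819

[0]=0x05 [1]=0x9f [2]=0xaf [3]=0xae (big-endian) → word 0x059fafae
flags [27+:5] = (word>>27) & 0x1f = 0
opcode [2+:25] = (word>>2) & 0x1ffffff = 23587819  ←
rsvd [0+:2] = (word>>0) & 0x3 = 2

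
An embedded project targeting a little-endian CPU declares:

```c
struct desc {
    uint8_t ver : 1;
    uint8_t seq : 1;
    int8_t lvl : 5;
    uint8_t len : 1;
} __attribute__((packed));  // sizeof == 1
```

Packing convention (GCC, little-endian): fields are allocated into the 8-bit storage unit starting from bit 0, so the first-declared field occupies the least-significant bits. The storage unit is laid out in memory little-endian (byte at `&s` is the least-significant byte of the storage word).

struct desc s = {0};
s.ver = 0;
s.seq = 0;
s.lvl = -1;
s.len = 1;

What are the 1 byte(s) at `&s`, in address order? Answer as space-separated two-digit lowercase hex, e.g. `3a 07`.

ver:1 = 0 → 0x0 << 0 → word 0x00
seq:1 = 0 → 0x0 << 1 → word 0x00
lvl:5 = -1 → 0x1f << 2 → word 0x7c
len:1 = 1 → 0x1 << 7 → word 0xfc
word = 0xfc → little-endian bytes:
  [0]=0xfc

fc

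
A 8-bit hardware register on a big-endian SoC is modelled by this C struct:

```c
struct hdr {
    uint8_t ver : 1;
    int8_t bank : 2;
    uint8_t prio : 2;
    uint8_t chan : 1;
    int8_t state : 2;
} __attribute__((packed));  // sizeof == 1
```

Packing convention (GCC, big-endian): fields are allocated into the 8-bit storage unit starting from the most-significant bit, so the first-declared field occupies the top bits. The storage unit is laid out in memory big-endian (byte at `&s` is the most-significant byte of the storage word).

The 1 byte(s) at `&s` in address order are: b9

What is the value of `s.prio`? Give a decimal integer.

3

[0]=0xb9 (big-endian) → word 0xb9
ver:1 @ bit 7 → (0xb9>>7)&0x1 = 0x1
bank:2 @ bit 5 → (0xb9>>5)&0x3 = 0x1
prio:2 @ bit 3 → (0xb9>>3)&0x3 = 0x3  ←
chan:1 @ bit 2 → (0xb9>>2)&0x1 = 0x0
state:2 @ bit 0 → (0xb9>>0)&0x3 = 0x1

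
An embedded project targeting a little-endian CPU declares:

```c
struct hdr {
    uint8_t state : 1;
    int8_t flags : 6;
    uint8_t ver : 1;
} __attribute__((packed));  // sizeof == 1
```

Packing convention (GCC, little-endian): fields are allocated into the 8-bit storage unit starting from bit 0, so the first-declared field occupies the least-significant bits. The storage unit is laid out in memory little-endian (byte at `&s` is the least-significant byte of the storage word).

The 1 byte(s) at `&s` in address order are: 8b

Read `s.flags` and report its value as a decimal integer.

5

[0]=0x8b (little-endian) → word 0x8b
state:1 @ bit 0 → (0x8b>>0)&0x1 = 0x1
flags:6 @ bit 1 → (0x8b>>1)&0x3f = 0x5  ←
ver:1 @ bit 7 → (0x8b>>7)&0x1 = 0x1
flags signed 6b, MSB=0: value = 5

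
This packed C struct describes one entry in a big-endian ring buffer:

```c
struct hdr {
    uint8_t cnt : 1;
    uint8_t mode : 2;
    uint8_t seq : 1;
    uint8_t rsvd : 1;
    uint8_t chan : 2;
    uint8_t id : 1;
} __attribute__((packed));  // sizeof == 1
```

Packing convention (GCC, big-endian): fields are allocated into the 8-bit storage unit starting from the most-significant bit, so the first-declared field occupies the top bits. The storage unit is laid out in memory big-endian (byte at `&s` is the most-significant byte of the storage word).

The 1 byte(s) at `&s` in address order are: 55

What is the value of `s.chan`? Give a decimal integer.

2

[0]=0x55 (big-endian) → word 0x55
cnt [7+:1] = (word>>7) & 0x1 = 0
mode [5+:2] = (word>>5) & 0x3 = 2
seq [4+:1] = (word>>4) & 0x1 = 1
rsvd [3+:1] = (word>>3) & 0x1 = 0
chan [1+:2] = (word>>1) & 0x3 = 2  ←
id [0+:1] = (word>>0) & 0x1 = 1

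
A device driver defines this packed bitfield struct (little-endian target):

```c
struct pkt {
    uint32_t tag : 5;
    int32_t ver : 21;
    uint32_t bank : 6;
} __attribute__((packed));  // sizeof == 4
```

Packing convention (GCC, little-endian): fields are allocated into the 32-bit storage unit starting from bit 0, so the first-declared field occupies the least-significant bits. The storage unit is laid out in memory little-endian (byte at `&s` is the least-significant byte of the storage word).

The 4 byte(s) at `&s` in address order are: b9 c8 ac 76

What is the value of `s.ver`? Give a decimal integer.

[0]=0xb9 [1]=0xc8 [2]=0xac [3]=0x76 (little-endian) → word 0x76acc8b9
tag:5 @ bit 0 → (0x76acc8b9>>0)&0x1f = 0x19
ver:21 @ bit 5 → (0x76acc8b9>>5)&0x1fffff = 0x156645  ←
bank:6 @ bit 26 → (0x76acc8b9>>26)&0x3f = 0x1d
ver signed 21b, MSB=1: 1402437 - 2097152 = -694715

-694715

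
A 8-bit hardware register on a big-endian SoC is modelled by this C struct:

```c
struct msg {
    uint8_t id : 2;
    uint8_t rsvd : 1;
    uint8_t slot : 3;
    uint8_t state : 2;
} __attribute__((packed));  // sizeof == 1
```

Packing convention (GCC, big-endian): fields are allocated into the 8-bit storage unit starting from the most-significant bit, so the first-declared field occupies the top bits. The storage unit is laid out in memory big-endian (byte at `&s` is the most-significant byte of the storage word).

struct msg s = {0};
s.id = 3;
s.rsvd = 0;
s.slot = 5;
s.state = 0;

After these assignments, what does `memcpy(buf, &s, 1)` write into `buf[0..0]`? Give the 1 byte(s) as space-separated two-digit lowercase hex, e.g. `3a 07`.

d4

id:2 = 3 → 0x3 << 6 → word 0xc0
rsvd:1 = 0 → 0x0 << 5 → word 0xc0
slot:3 = 5 → 0x5 << 2 → word 0xd4
state:2 = 0 → 0x0 << 0 → word 0xd4
word = 0xd4 → big-endian bytes:
  [0]=0xd4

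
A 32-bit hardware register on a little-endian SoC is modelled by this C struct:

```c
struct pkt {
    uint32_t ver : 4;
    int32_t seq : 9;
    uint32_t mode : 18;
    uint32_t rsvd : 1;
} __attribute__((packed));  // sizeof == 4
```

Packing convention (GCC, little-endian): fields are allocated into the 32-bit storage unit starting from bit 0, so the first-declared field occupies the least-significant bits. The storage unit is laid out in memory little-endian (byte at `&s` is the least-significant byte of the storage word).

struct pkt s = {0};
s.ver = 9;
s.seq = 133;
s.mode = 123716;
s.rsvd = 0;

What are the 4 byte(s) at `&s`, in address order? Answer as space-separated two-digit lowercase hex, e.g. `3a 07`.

59 88 68 3c

ver:4 = 9 → 0x9 << 0 → word 0x00000009
seq:9 = 133 → 0x85 << 4 → word 0x00000859
mode:18 = 123716 → 0x1e344 << 13 → word 0x3c688859
rsvd:1 = 0 → 0x0 << 31 → word 0x3c688859
word = 0x3c688859 → little-endian bytes:
  [0]=0x59  [1]=0x88  [2]=0x68  [3]=0x3c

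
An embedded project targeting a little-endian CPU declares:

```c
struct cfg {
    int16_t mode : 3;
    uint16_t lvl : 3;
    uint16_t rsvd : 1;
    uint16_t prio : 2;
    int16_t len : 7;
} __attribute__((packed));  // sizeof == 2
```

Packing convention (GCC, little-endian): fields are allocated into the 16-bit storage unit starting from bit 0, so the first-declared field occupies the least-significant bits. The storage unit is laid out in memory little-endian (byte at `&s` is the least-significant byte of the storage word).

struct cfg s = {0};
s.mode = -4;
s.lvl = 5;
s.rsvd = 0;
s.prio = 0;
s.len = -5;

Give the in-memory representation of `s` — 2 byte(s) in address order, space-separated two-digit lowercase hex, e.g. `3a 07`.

2c f6

[0+:3] mode=-4 & 0x7 = 0x4; word=0x0004
[3+:3] lvl=5 & 0x7 = 0x5; word=0x002c
[6+:1] rsvd=0 & 0x1 = 0x0; word=0x002c
[7+:2] prio=0 & 0x3 = 0x0; word=0x002c
[9+:7] len=-5 & 0x7f = 0x7b; word=0xf62c
word = 0xf62c → little-endian bytes:
  [0]=0x2c  [1]=0xf6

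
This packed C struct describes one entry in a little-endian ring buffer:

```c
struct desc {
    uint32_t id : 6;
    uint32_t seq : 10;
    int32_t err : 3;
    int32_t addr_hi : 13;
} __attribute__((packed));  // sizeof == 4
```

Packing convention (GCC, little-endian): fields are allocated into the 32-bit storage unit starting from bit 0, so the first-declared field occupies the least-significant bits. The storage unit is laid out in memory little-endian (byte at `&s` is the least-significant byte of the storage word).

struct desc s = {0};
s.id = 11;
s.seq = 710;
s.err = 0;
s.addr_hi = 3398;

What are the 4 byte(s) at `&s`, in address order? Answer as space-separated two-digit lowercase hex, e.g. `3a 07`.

8b b1 30 6a

[0+:6] id=11 & 0x3f = 0xb; word=0x0000000b
[6+:10] seq=710 & 0x3ff = 0x2c6; word=0x0000b18b
[16+:3] err=0 & 0x7 = 0x0; word=0x0000b18b
[19+:13] addr_hi=3398 & 0x1fff = 0xd46; word=0x6a30b18b
word = 0x6a30b18b → little-endian bytes:
  [0]=0x8b  [1]=0xb1  [2]=0x30  [3]=0x6a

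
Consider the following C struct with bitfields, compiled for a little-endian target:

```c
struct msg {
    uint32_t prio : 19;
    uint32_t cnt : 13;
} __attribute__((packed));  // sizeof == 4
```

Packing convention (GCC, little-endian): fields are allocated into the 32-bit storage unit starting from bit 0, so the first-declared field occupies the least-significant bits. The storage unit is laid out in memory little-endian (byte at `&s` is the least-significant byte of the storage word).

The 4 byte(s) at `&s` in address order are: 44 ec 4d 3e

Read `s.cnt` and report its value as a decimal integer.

1993

[0]=0x44 [1]=0xec [2]=0x4d [3]=0x3e (little-endian) → word 0x3e4dec44
prio [0+:19] = (word>>0) & 0x7ffff = 388164
cnt [19+:13] = (word>>19) & 0x1fff = 1993  ←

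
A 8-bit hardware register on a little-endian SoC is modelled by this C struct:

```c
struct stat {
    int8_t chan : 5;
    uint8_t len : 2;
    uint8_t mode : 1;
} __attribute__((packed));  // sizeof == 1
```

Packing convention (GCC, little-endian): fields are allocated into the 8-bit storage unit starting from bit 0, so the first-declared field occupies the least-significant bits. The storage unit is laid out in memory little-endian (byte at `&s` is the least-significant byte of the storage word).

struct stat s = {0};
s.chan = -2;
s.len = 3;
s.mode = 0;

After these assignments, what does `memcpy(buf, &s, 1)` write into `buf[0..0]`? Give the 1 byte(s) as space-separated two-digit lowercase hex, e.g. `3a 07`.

chan:5 = -2 → 0x1e << 0 → word 0x1e
len:2 = 3 → 0x3 << 5 → word 0x7e
mode:1 = 0 → 0x0 << 7 → word 0x7e
word = 0x7e → little-endian bytes:
  [0]=0x7e

7e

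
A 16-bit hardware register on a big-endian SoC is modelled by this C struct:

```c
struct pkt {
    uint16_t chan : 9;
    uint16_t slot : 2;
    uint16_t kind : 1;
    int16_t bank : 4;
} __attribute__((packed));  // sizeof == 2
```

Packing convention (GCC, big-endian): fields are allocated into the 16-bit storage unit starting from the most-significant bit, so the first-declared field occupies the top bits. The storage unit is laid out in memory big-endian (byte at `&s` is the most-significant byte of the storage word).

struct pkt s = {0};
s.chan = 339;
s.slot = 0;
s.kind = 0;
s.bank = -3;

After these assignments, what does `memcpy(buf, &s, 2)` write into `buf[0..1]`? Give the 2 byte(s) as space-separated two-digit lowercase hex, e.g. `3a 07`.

a9 8d

[7+:9] chan=339 & 0x1ff = 0x153; word=0xa980
[5+:2] slot=0 & 0x3 = 0x0; word=0xa980
[4+:1] kind=0 & 0x1 = 0x0; word=0xa980
[0+:4] bank=-3 & 0xf = 0xd; word=0xa98d
word = 0xa98d → big-endian bytes:
  [0]=0xa9  [1]=0x8d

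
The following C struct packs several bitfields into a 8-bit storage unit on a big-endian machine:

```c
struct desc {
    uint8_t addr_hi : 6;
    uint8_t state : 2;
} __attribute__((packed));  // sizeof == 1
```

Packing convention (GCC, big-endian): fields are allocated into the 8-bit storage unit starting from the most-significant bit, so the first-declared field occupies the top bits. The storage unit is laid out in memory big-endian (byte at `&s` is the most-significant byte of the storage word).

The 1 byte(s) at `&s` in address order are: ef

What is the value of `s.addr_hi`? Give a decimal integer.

59

[0]=0xef (big-endian) → word 0xef
addr_hi:6 @ bit 2 → (0xef>>2)&0x3f = 0x3b  ←
state:2 @ bit 0 → (0xef>>0)&0x3 = 0x3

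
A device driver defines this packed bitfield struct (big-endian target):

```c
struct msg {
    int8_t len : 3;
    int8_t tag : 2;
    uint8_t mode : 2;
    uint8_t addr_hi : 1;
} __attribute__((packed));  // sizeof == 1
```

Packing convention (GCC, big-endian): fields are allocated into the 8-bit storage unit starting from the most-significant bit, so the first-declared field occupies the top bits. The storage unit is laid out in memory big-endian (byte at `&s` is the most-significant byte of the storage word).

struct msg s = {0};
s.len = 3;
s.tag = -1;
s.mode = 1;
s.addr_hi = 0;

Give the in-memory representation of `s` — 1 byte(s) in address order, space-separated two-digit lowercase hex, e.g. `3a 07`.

7a

len (3b) val=3 bits=0x3 at bit 5: 0x60
tag (2b) val=-1 bits=0x3 at bit 3: 0x78
mode (2b) val=1 bits=0x1 at bit 1: 0x7a
addr_hi (1b) val=0 bits=0x0 at bit 0: 0x7a
word = 0x7a → big-endian bytes:
  [0]=0x7a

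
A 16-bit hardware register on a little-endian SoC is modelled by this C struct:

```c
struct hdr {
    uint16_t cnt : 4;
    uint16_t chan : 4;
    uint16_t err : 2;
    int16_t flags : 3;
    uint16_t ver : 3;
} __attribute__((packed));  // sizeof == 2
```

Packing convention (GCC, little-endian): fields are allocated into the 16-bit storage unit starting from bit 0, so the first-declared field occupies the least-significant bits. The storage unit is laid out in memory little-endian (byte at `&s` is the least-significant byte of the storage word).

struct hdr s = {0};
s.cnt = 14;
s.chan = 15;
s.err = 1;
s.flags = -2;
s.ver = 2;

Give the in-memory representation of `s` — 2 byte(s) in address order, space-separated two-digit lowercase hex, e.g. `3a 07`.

fe 59

cnt (4b) val=14 bits=0xe at bit 0: 0x000e
chan (4b) val=15 bits=0xf at bit 4: 0x00fe
err (2b) val=1 bits=0x1 at bit 8: 0x01fe
flags (3b) val=-2 bits=0x6 at bit 10: 0x19fe
ver (3b) val=2 bits=0x2 at bit 13: 0x59fe
word = 0x59fe → little-endian bytes:
  [0]=0xfe  [1]=0x59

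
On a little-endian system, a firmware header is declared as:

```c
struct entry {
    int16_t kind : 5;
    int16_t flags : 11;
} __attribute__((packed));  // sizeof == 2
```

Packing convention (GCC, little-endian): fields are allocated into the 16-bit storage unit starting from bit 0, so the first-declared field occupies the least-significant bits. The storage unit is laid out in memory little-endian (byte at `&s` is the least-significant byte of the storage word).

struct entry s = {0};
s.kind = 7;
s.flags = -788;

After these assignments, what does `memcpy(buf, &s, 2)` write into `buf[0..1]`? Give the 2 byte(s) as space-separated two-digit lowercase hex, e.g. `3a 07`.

87 9d

kind (5b) val=7 bits=0x7 at bit 0: 0x0007
flags (11b) val=-788 bits=0x4ec at bit 5: 0x9d87
word = 0x9d87 → little-endian bytes:
  [0]=0x87  [1]=0x9d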